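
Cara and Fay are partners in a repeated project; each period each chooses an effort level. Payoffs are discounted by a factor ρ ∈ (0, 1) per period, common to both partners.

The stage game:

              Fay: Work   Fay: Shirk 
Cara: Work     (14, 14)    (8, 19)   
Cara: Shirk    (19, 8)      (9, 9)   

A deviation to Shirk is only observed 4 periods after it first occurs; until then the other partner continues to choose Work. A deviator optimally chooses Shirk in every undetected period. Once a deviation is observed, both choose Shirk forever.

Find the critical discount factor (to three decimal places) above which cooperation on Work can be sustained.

A deviator earns 19 for 4 periods, then 9 forever; cooperating earns 14 forever. Multiplying the IC by (1−ρ):
14 ≥ 19(1−ρ^4) + 9ρ^4, so 10·ρ^4 ≥ 5 and ρ^4 ≥ 1/2.
ρ ≥ (1/2)^(1/4) ≈ 0.841.

0.841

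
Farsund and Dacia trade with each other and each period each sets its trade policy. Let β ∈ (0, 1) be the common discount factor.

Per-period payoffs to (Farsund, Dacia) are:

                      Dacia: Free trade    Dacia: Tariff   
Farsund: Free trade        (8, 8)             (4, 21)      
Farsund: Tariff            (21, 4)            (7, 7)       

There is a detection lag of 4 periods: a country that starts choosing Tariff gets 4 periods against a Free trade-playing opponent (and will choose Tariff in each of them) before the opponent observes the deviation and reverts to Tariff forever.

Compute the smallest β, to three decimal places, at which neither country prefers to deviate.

0.982

Deviating for the 4 undetected periods gains 21−8 = 13 per period over cooperation, then loses 8−7 = 1 per period forever once punishment starts.
Gain: 13(1 + β + … + β^3); loss: 1·β^4/(1−β).
No profitable deviation ⇔ 13(1−β^4) ≤ 1·β^4, i.e. β^4 ≥ 13/(13+1) = 13/14.
Hence β ≥ (13/14)^(1/4) ≈ 0.982.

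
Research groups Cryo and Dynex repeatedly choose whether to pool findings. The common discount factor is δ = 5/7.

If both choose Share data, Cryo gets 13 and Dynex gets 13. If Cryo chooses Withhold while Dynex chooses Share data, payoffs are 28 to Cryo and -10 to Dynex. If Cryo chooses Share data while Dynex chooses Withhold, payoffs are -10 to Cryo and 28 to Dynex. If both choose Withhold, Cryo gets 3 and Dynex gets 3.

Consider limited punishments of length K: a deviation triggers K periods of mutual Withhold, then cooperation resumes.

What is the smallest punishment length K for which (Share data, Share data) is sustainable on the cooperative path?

3

Need Σ_{k=1}^{K} δ^k ≥ (28−13)/(13−3) = 1.5000 at δ = 5/7.
At K = 2 the sum is 1.2245 < 1.5000; at K = 3 it is 1.5889 ≥ 1.5000.
So the minimum punishment length is K = 3.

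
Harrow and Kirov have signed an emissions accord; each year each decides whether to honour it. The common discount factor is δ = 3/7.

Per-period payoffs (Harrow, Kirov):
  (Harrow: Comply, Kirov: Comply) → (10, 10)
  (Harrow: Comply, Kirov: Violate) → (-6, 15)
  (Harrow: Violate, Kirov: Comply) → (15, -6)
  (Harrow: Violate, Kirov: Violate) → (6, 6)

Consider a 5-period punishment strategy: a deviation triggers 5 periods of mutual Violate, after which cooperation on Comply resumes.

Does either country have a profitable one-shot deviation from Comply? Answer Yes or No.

Comparing payoff streams over the 6 periods until play realigns: cooperate → 10(1+δ+…+δ^5); deviate → 15 + 6(δ+…+δ^5).
Cooperation is sustained iff (10−6)(δ+…+δ^5) ≥ 15−10.
δ+…+δ^5 = 3/7·(1−(3/7)^5)/(1−3/7) = 0.7392, and (15−10)/(10−6) = 1.2500.
0.7392 < 1.2500, so cooperation is not sustainable.

Yes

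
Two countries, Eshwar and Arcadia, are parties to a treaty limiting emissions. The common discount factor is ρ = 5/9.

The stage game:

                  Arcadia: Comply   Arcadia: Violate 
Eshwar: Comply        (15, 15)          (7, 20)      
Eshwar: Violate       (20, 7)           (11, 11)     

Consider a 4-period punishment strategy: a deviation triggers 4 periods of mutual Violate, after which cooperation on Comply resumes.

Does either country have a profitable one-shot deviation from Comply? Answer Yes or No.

IC: ρ+…+ρ^4 ≥ (20−15)/(15−11) = 5/4.
At ρ = 5/9: partial sum = 1.1309 < 1.2500. Cooperation not sustainable.

Yes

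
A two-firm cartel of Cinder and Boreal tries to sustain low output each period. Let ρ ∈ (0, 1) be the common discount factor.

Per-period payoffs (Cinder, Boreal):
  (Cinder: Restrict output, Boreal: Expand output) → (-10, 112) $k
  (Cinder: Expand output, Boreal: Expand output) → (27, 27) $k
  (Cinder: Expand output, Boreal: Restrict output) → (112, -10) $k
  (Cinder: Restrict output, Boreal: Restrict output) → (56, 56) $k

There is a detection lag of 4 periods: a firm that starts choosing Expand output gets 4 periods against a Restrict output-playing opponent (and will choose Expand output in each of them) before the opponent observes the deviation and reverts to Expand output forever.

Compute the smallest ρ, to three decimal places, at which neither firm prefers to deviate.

0.901

Deviating for the 4 undetected periods gains 112−56 = 56 per period over cooperation, then loses 56−27 = 29 per period forever once punishment starts.
Gain: 56(1 + ρ + … + ρ^3); loss: 29·ρ^4/(1−ρ).
No profitable deviation ⇔ 56(1−ρ^4) ≤ 29·ρ^4, i.e. ρ^4 ≥ 56/(56+29) = 56/85.
Hence ρ ≥ (56/85)^(1/4) ≈ 0.901.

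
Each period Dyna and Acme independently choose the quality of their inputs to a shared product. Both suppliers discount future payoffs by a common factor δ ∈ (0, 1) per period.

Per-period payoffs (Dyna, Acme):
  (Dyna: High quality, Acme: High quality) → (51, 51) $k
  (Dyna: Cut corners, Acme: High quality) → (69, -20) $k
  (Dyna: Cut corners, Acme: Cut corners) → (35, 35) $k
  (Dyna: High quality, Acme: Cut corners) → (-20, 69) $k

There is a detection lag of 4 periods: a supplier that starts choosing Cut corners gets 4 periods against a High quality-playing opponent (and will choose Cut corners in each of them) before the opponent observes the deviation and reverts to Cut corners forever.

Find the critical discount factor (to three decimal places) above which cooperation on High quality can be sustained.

A deviator earns 69 for 4 periods, then 35 forever; cooperating earns 51 forever. Multiplying the IC by (1−δ):
51 ≥ 69(1−δ^4) + 35δ^4, so 34·δ^4 ≥ 18 and δ^4 ≥ 9/17.
δ ≥ (9/17)^(1/4) ≈ 0.853.

0.853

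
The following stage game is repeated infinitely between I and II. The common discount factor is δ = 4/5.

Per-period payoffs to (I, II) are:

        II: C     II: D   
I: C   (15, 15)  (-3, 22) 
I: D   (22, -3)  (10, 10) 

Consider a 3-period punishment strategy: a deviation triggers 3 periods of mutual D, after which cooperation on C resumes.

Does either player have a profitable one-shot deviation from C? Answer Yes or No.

A one-shot deviation gives 22 now, then 10 for 3 periods, then back to 15.
Gain from deviating: (22−15) today; loss: (15−10) in each of the next 3 periods.
No-deviation condition: (15−10)(δ+…+δ^3) ≥ 22−15, i.e. δ+…+δ^3 ≥ 7/5.
At δ = 4/5: δ+…+δ^3 = 1.9520 ≥ 1.4000.
So cooperation is sustainable.

No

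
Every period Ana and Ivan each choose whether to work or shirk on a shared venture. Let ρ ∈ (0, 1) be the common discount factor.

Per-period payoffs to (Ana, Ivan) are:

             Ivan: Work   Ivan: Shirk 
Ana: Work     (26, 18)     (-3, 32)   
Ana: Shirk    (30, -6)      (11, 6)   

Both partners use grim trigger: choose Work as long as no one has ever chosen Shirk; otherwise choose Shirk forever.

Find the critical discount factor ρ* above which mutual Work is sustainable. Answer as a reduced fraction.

Ana: cooperation gives 26 each period; deviation gives 30 once then 11 forever.
  26/(1−ρ) ≥ 30 + 11ρ/(1−ρ) ⇒ ρ ≥ 4/19.
Ivan: cooperation gives 18 each period; deviation gives 32 once then 6 forever.
  ρ ≥ 14/26 = 7/13.
Both must hold, so the binding constraint is Ivan's: ρ ≥ 7/13.

7/13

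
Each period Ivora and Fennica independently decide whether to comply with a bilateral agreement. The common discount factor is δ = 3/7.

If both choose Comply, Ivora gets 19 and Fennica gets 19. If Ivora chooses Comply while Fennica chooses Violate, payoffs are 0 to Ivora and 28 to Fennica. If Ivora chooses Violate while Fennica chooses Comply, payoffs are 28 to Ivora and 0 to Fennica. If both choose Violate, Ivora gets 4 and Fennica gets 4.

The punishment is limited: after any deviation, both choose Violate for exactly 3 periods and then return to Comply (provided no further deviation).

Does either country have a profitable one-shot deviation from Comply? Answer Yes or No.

No

IC: δ+…+δ^3 ≥ (28−19)/(19−4) = 3/5.
At δ = 3/7: partial sum = 0.6910 ≥ 0.6000. Cooperation sustainable.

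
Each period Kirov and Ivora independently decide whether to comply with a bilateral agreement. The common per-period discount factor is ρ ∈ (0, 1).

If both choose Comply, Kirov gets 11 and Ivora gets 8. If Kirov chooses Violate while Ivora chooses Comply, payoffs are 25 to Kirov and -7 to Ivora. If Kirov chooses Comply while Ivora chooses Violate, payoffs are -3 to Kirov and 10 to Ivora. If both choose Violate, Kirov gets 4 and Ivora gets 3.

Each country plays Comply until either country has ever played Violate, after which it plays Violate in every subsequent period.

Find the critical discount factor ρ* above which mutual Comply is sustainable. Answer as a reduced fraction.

2/3

Kirov: cooperation gives 11 each period; deviation gives 25 once then 4 forever.
  11/(1−ρ) ≥ 25 + 4ρ/(1−ρ) ⇒ ρ ≥ 14/21 = 2/3.
Ivora: cooperation gives 8 each period; deviation gives 10 once then 3 forever.
  ρ ≥ 2/7.
Both must hold, so the binding constraint is Kirov's: ρ ≥ 2/3.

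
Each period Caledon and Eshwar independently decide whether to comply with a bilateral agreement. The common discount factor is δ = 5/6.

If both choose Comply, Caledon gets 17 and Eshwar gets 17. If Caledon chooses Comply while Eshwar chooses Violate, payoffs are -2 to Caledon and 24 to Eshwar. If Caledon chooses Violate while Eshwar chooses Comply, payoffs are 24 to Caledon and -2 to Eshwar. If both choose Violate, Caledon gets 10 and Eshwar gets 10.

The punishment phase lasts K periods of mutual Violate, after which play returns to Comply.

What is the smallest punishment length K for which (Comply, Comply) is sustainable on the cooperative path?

2

IC: δ(1−δ^K)/(1−δ) ≥ (24−17)/(17−10) = 1.
With δ = 5/6: need 1 − δ^K ≥ 1·(1−5/6)/(5/6), i.e. δ^K ≤ 0.8000.
Since (5/6)^1 = 0.8333 and (5/6)^2 = 0.6944, the smallest such K is 2.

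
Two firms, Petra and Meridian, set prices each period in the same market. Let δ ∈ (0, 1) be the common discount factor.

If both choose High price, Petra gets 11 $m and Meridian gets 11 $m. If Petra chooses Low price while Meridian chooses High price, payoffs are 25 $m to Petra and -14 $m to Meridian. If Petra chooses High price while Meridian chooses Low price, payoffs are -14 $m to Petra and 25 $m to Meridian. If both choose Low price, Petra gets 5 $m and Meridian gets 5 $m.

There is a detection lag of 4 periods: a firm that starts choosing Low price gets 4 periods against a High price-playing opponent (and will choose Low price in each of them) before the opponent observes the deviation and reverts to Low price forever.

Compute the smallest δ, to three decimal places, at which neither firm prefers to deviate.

0.915

The best deviation is to choose Low price for all 4 undetected periods, earning 25 each, then 5 forever once detected.
Deviation value: 25(1−δ^4)/(1−δ) + 5δ^4/(1−δ); cooperation value: 11/(1−δ).
IC: 11 ≥ 25(1−δ^4) + 5δ^4 = 25 − 20δ^4.
So δ^4 ≥ 14/20 = 7/10, giving δ ≥ (7/10)^(1/4) ≈ 0.915.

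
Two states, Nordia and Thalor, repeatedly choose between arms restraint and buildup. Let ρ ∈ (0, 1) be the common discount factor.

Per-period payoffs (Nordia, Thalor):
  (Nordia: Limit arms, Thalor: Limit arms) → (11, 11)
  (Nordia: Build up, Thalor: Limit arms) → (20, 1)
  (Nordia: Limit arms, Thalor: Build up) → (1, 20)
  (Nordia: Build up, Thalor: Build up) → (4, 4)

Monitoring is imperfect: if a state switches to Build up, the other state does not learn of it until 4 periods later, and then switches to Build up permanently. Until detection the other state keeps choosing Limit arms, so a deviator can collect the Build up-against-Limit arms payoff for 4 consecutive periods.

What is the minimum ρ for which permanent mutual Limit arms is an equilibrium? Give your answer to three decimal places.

0.866

Deviating for the 4 undetected periods gains 20−11 = 9 per period over cooperation, then loses 11−4 = 7 per period forever once punishment starts.
Gain: 9(1 + ρ + … + ρ^3); loss: 7·ρ^4/(1−ρ).
No profitable deviation ⇔ 9(1−ρ^4) ≤ 7·ρ^4, i.e. ρ^4 ≥ 9/(9+7) = 9/16.
Hence ρ ≥ (9/16)^(1/4) ≈ 0.866.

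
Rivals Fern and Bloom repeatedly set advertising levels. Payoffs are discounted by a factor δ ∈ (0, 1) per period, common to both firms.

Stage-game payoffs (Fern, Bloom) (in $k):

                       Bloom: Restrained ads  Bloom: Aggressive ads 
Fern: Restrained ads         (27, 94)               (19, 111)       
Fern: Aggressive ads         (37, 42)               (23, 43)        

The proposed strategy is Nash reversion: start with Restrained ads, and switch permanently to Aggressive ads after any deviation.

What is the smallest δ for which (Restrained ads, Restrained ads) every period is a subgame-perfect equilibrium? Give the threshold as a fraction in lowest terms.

Fern's threshold: (37−27)/(37−23) = 5/7.
Bloom's threshold: (111−94)/(111−43) = 1/4.
5/7 > 1/4, so Fern binds and δ* = 5/7.

5/7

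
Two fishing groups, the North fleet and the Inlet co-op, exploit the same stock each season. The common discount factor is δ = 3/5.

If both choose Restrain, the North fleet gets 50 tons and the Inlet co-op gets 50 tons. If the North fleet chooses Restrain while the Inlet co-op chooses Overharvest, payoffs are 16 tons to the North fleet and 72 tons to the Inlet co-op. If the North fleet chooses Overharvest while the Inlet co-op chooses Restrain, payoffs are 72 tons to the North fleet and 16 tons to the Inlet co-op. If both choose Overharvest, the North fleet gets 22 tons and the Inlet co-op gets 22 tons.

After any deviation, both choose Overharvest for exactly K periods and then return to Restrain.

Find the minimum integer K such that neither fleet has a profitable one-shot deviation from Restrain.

2

No profitable deviation requires (50−22)(δ+…+δ^K) ≥ 72−50, i.e. δ+…+δ^K ≥ 11/14 ≈ 0.7857.
With δ = 3/5, the partial sums are K=1: 0.6000, K=2: 0.9600.
K = 2 is the first length at which the sum reaches 0.7857.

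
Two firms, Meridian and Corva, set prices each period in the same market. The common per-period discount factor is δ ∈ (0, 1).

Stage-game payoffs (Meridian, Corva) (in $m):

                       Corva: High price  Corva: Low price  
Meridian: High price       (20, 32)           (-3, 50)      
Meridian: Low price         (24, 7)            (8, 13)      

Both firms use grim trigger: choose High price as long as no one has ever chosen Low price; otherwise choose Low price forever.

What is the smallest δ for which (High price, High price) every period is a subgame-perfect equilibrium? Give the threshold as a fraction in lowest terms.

For Meridian: deviation gain 24−20 = 4, per-period punishment loss 20−8 = 12. IC gives δ ≥ 4/16 = 1/4.
For Corva: gain 18, loss 19 per period, so δ ≥ 18/37.
The tighter constraint is Corva's, so cooperation needs δ ≥ 18/37.

18/37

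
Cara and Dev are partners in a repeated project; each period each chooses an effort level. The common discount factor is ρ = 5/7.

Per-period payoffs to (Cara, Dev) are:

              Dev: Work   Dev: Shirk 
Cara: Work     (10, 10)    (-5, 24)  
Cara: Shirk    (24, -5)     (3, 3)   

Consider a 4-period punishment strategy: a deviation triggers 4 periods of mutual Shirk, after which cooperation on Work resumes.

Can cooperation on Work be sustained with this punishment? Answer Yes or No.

No

Comparing payoff streams over the 5 periods until play realigns: cooperate → 10(1+ρ+…+ρ^4); deviate → 24 + 3(ρ+…+ρ^4).
Cooperation is sustained iff (10−3)(ρ+…+ρ^4) ≥ 24−10.
ρ+…+ρ^4 = 5/7·(1−(5/7)^4)/(1−5/7) = 1.8492, and (24−10)/(10−3) = 2.0000.
1.8492 < 2.0000, so cooperation is not sustainable.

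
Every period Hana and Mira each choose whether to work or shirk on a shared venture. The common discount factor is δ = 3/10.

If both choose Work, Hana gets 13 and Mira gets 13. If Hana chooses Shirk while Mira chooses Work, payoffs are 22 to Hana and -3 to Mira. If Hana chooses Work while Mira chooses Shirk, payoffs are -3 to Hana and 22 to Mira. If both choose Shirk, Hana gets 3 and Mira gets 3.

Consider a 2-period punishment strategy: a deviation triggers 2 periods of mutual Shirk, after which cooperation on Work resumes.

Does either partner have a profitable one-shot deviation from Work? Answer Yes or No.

Yes

IC: δ+…+δ^2 ≥ (22−13)/(13−3) = 9/10.
At δ = 3/10: partial sum = 0.3900 < 0.9000. Cooperation not sustainable.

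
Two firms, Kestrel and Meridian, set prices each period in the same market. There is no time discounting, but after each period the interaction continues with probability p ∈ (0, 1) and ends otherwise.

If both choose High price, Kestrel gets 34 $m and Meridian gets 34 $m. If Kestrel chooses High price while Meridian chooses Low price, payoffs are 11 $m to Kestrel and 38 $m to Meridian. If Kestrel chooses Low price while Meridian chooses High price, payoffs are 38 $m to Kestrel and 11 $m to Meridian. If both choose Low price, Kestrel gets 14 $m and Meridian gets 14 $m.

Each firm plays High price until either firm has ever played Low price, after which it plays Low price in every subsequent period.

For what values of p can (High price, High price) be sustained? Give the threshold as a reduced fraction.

Expected cooperation value is 34 + p·34 + p²·34 + … = 34/(1−p); deviation gives 38 + p·14/(1−p).
34 ≥ 38(1−p) + 14p ⇒ 24p ≥ 4 ⇒ p ≥ 4/24 = 1/6.

1/6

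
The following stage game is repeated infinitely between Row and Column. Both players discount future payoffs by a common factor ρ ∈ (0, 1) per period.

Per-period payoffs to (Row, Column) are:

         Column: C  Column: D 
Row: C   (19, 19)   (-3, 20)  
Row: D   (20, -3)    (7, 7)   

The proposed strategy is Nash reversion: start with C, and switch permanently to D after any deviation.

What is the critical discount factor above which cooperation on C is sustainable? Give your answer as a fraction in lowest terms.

One-period gain from deviating is 20 − 19 = 1. The loss is 19 − 7 = 12 in every subsequent period, with present value 12·ρ/(1−ρ).
Deviation is unprofitable when 12·ρ/(1−ρ) ≥ 1, i.e. ρ/(1−ρ) ≥ 1/12.
Equivalently ρ ≥ 1/(1+12) = 1/13.

1/13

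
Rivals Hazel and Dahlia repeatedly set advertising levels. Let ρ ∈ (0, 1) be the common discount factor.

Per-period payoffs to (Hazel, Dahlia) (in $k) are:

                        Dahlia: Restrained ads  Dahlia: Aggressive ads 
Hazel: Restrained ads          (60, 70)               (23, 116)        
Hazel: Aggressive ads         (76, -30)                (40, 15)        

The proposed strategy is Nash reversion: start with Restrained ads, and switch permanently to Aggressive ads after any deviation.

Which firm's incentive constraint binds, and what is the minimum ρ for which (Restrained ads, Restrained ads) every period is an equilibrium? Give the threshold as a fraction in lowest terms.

Dahlia; ρ ≥ 46/101

For Hazel: deviation gain 76−60 = 16, per-period punishment loss 60−40 = 20. IC gives ρ ≥ 16/36 = 4/9.
For Dahlia: gain 46, loss 55 per period, so ρ ≥ 46/101.
The tighter constraint is Dahlia's, so cooperation needs ρ ≥ 46/101.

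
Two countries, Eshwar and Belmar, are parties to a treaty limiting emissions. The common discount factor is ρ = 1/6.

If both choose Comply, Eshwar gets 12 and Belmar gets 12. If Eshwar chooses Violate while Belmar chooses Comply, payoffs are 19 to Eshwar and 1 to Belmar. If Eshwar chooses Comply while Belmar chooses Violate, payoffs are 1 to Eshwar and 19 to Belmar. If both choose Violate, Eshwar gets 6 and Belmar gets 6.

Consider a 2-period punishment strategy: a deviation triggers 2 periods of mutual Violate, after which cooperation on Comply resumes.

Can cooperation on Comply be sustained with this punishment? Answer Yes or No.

No

A one-shot deviation gives 19 now, then 6 for 2 periods, then back to 12.
Gain from deviating: (19−12) today; loss: (12−6) in each of the next 2 periods.
No-deviation condition: (12−6)(ρ+…+ρ^2) ≥ 19−12, i.e. ρ+…+ρ^2 ≥ 7/6.
At ρ = 1/6: ρ+…+ρ^2 = 0.1944 < 1.1667.
So cooperation is not sustainable.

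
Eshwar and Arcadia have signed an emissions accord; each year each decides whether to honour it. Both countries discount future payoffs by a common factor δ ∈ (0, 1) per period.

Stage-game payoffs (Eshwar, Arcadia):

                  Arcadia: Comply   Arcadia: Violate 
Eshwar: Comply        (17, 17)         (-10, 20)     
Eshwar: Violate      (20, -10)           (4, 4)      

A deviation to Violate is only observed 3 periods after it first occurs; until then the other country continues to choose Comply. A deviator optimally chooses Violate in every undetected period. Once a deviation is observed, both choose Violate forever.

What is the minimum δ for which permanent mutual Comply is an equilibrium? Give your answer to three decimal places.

The best deviation is to choose Violate for all 3 undetected periods, earning 20 each, then 4 forever once detected.
Deviation value: 20(1−δ^3)/(1−δ) + 4δ^3/(1−δ); cooperation value: 17/(1−δ).
IC: 17 ≥ 20(1−δ^3) + 4δ^3 = 20 − 16δ^3.
So δ^3 ≥ 3/16, giving δ ≥ (3/16)^(1/3) ≈ 0.572.

0.572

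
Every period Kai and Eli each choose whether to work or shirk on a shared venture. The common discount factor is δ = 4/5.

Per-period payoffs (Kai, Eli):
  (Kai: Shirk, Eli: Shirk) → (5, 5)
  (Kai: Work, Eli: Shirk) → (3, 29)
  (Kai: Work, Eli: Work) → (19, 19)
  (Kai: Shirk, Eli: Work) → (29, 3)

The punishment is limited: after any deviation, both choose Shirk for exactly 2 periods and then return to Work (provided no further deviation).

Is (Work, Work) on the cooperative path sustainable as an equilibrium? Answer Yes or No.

Yes

A one-shot deviation gives 29 now, then 5 for 2 periods, then back to 19.
Gain from deviating: (29−19) today; loss: (19−5) in each of the next 2 periods.
No-deviation condition: (19−5)(δ+…+δ^2) ≥ 29−19, i.e. δ+…+δ^2 ≥ 5/7.
At δ = 4/5: δ+…+δ^2 = 1.4400 ≥ 0.7143.
So cooperation is sustainable.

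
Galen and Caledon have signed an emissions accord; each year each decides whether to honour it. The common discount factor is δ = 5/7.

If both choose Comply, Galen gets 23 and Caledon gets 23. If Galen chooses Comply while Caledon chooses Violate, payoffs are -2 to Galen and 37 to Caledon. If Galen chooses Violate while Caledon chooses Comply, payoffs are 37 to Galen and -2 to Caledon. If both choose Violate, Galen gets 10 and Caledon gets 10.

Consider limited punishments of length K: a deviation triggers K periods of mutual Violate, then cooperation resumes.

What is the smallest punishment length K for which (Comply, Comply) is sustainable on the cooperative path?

2

IC: δ(1−δ^K)/(1−δ) ≥ (37−23)/(23−10) = 14/13.
With δ = 5/7: need 1 − δ^K ≥ 14/13·(1−5/7)/(5/7), i.e. δ^K ≤ 0.5692.
Since (5/7)^1 = 0.7143 and (5/7)^2 = 0.5102, the smallest such K is 2.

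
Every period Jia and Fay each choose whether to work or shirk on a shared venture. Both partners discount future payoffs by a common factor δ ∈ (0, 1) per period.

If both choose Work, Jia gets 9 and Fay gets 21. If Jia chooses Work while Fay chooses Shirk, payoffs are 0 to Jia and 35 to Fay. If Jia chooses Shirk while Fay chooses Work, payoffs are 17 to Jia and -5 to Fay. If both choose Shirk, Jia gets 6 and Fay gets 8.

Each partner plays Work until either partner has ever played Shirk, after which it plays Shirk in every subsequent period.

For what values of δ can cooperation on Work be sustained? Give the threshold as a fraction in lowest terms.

8/11

For Jia: deviation gain 17−9 = 8, per-period punishment loss 9−6 = 3. IC gives δ ≥ 8/11.
For Fay: gain 14, loss 13 per period, so δ ≥ 14/27.
The tighter constraint is Jia's, so cooperation needs δ ≥ 8/11.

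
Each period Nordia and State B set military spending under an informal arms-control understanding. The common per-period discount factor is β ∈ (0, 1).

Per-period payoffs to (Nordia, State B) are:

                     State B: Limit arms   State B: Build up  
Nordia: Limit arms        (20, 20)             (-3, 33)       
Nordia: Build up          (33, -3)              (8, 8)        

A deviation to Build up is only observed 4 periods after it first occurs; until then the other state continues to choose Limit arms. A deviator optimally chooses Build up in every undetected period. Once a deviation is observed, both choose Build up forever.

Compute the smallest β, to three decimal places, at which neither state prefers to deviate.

0.849

A deviator earns 33 for 4 periods, then 8 forever; cooperating earns 20 forever. Multiplying the IC by (1−β):
20 ≥ 33(1−β^4) + 8β^4, so 25·β^4 ≥ 13 and β^4 ≥ 13/25.
β ≥ (13/25)^(1/4) ≈ 0.849.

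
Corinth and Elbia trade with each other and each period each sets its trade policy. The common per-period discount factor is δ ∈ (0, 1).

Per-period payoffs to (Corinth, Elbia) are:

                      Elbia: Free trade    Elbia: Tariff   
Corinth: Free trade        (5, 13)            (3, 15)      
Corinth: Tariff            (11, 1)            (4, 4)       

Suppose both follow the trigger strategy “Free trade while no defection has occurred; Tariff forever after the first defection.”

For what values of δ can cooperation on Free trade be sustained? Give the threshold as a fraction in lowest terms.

6/7

For Corinth: deviation gain 11−5 = 6, per-period punishment loss 5−4 = 1. IC gives δ ≥ 6/7.
For Elbia: gain 2, loss 9 per period, so δ ≥ 2/11.
The tighter constraint is Corinth's, so cooperation needs δ ≥ 6/7.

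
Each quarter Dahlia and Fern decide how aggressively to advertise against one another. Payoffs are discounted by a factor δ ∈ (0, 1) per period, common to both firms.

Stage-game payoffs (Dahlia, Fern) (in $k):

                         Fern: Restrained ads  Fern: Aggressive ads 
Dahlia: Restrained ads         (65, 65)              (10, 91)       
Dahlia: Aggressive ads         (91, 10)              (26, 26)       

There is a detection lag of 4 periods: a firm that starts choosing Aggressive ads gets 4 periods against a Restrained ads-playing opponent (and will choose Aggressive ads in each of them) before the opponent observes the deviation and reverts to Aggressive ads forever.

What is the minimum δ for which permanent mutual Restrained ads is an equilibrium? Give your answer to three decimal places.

The best deviation is to choose Aggressive ads for all 4 undetected periods, earning 91 each, then 26 forever once detected.
Deviation value: 91(1−δ^4)/(1−δ) + 26δ^4/(1−δ); cooperation value: 65/(1−δ).
IC: 65 ≥ 91(1−δ^4) + 26δ^4 = 91 − 65δ^4.
So δ^4 ≥ 26/65 = 2/5, giving δ ≥ (2/5)^(1/4) ≈ 0.795.

0.795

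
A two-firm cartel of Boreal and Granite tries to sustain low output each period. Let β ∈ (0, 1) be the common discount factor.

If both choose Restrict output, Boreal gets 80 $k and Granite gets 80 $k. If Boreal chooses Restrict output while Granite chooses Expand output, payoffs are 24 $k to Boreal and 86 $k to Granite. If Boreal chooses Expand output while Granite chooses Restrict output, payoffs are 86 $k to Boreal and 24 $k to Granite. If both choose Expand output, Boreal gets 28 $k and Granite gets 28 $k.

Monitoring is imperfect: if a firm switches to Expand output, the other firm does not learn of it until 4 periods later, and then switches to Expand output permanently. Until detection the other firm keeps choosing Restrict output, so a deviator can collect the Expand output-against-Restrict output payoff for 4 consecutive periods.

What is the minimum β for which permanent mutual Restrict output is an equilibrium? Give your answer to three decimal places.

0.567

The best deviation is to choose Expand output for all 4 undetected periods, earning 86 each, then 28 forever once detected.
Deviation value: 86(1−β^4)/(1−β) + 28β^4/(1−β); cooperation value: 80/(1−β).
IC: 80 ≥ 86(1−β^4) + 28β^4 = 86 − 58β^4.
So β^4 ≥ 6/58 = 3/29, giving β ≥ (3/29)^(1/4) ≈ 0.567.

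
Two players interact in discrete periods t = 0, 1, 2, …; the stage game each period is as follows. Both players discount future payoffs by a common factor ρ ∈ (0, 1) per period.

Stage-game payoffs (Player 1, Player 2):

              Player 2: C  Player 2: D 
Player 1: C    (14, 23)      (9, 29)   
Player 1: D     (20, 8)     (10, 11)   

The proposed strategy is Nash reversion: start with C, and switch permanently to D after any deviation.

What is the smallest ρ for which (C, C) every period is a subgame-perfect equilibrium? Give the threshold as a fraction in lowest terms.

3/5

Player 1's threshold: (20−14)/(20−10) = 3/5.
Player 2's threshold: (29−23)/(29−11) = 1/3.
3/5 > 1/3, so Player 1 binds and ρ* = 3/5.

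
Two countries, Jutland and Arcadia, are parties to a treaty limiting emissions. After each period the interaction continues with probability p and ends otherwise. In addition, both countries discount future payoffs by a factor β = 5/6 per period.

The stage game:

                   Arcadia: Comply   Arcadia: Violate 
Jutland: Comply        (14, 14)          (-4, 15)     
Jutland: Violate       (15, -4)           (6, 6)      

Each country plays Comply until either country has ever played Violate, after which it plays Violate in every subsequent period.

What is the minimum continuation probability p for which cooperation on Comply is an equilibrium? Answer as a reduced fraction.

2/15

With continuation probability p and discount β, the effective per-period discount factor is βp.
Grim-trigger IC: βp ≥ (15−14)/(15−6) = 1/9.
So p ≥ (1/9)/(5/6) = 2/15.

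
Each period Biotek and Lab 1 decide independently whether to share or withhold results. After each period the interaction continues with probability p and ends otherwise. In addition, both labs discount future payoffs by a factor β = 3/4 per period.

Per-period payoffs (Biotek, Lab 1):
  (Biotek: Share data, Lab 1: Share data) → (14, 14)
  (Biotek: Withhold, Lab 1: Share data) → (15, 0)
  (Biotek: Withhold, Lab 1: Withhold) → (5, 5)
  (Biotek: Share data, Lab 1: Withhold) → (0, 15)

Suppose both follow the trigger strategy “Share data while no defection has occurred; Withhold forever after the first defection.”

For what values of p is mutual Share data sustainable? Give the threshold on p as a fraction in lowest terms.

2/15

With continuation probability p and discount β, the effective per-period discount factor is βp.
Grim-trigger IC: βp ≥ (15−14)/(15−5) = 1/10.
So p ≥ (1/10)/(3/4) = 2/15.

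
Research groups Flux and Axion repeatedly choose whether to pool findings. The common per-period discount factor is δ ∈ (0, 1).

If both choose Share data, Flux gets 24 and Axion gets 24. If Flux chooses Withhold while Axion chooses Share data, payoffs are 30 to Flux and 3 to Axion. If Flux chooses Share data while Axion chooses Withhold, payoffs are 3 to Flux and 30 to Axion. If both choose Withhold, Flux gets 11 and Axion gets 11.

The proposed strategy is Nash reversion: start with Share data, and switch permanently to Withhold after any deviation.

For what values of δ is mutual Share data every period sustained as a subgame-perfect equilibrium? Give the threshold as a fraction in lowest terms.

Cooperation forever yields 24 each period: 24/(1−δ).
Deviating yields 30 once, then 11 forever: 30 + 11δ/(1−δ).
No profitable deviation requires 24/(1−δ) ≥ 30 + 11δ/(1−δ).
Multiplying by (1−δ): 24 ≥ 30(1−δ) + 11δ = 30 − 19δ.
So 19δ ≥ 6, i.e. δ ≥ 6/19.

6/19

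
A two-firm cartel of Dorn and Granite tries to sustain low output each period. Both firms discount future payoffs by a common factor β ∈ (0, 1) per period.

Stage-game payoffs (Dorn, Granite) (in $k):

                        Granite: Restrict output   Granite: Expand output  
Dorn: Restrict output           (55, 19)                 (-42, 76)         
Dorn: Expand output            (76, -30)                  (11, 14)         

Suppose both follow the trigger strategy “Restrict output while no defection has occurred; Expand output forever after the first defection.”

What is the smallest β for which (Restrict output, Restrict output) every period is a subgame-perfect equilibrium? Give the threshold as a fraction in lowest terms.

Dorn's threshold: (76−55)/(76−11) = 21/65.
Granite's threshold: (76−19)/(76−14) = 57/62.
21/65 < 57/62, so Granite binds and β* = 57/62.

57/62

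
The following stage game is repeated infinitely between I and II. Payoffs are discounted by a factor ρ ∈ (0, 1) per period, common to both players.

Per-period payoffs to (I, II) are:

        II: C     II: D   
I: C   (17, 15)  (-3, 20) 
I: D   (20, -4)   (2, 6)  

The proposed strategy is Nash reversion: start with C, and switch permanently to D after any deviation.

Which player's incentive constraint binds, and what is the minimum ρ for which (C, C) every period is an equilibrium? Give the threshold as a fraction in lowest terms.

II; ρ ≥ 5/14

I's threshold: (20−17)/(20−2) = 1/6.
II's threshold: (20−15)/(20−6) = 5/14.
1/6 < 5/14, so II binds and ρ* = 5/14.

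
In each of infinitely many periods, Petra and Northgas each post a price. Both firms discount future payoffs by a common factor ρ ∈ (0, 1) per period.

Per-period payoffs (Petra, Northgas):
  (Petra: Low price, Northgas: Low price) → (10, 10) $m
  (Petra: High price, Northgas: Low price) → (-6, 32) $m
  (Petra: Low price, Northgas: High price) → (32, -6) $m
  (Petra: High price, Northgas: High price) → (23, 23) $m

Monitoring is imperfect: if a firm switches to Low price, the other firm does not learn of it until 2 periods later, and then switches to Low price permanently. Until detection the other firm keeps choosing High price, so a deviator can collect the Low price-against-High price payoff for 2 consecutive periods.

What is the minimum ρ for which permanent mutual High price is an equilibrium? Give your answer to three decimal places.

The best deviation is to choose Low price for all 2 undetected periods, earning 32 each, then 10 forever once detected.
Deviation value: 32(1−ρ^2)/(1−ρ) + 10ρ^2/(1−ρ); cooperation value: 23/(1−ρ).
IC: 23 ≥ 32(1−ρ^2) + 10ρ^2 = 32 − 22ρ^2.
So ρ^2 ≥ 9/22, giving ρ ≥ (9/22)^(1/2) ≈ 0.640.

0.640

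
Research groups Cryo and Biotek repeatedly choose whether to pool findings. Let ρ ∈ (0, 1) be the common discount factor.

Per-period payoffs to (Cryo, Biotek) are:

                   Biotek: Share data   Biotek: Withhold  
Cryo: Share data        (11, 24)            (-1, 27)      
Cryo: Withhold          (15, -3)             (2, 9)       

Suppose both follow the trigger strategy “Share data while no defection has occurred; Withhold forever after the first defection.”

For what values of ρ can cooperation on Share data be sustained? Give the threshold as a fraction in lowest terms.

4/13

Cryo's threshold: (15−11)/(15−2) = 4/13.
Biotek's threshold: (27−24)/(27−9) = 1/6.
4/13 > 1/6, so Cryo binds and ρ* = 4/13.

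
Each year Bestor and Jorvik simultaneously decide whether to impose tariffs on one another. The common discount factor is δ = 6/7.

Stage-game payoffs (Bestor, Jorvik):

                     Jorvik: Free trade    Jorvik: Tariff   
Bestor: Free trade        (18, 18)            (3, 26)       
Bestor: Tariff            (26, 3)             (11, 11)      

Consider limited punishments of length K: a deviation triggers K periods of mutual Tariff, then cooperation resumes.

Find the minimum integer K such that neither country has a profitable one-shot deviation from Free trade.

IC: δ(1−δ^K)/(1−δ) ≥ (26−18)/(18−11) = 8/7.
With δ = 6/7: need 1 − δ^K ≥ 8/7·(1−6/7)/(6/7), i.e. δ^K ≤ 0.8095.
Since (6/7)^1 = 0.8571 and (6/7)^2 = 0.7347, the smallest such K is 2.

2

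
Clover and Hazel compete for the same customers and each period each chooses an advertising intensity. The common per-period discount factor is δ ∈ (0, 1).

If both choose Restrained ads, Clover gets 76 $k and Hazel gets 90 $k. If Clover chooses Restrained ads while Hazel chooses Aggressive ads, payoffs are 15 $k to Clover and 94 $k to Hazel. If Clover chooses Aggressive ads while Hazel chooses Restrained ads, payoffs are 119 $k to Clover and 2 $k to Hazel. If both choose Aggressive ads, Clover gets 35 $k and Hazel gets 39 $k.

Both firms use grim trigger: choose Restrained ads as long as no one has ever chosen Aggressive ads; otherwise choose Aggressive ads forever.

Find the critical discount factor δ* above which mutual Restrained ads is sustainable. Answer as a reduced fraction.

43/84

Clover's threshold: (119−76)/(119−35) = 43/84.
Hazel's threshold: (94−90)/(94−39) = 4/55.
43/84 > 4/55, so Clover binds and δ* = 43/84.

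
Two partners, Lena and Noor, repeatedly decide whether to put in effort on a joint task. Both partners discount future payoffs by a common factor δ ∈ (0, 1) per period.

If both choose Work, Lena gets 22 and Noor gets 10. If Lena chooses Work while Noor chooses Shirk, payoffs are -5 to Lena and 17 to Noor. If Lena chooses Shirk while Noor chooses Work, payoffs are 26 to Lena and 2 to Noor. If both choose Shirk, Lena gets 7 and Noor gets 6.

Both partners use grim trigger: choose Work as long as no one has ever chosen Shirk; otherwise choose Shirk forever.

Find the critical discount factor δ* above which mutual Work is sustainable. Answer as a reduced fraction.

7/11

Lena's threshold: (26−22)/(26−7) = 4/19.
Noor's threshold: (17−10)/(17−6) = 7/11.
4/19 < 7/11, so Noor binds and δ* = 7/11.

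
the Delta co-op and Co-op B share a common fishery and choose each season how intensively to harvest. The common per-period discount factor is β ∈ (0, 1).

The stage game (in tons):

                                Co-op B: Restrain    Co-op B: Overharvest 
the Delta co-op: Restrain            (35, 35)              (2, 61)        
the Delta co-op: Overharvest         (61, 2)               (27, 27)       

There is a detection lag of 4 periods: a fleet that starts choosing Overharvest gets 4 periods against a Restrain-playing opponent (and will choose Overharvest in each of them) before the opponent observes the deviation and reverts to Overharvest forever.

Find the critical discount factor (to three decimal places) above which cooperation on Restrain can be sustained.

The best deviation is to choose Overharvest for all 4 undetected periods, earning 61 each, then 27 forever once detected.
Deviation value: 61(1−β^4)/(1−β) + 27β^4/(1−β); cooperation value: 35/(1−β).
IC: 35 ≥ 61(1−β^4) + 27β^4 = 61 − 34β^4.
So β^4 ≥ 26/34 = 13/17, giving β ≥ (13/17)^(1/4) ≈ 0.935.

0.935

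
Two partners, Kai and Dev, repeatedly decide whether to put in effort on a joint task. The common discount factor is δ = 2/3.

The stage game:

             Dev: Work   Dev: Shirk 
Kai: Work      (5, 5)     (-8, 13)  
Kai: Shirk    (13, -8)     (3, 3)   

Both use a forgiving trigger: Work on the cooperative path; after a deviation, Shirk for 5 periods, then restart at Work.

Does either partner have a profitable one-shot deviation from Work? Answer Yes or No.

IC: δ+…+δ^5 ≥ (13−5)/(5−3) = 4.
At δ = 2/3: partial sum = 1.7366 < 4.0000. Cooperation not sustainable.

Yes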